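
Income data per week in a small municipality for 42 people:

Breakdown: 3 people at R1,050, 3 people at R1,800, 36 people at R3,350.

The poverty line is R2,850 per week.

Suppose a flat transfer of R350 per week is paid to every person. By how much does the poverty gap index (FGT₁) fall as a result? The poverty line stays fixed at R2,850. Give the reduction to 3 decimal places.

Before: below the line — 3×R1,050, 3×R1,800; poverty gap index (FGT₁) = 0.07143.
After the R350 transfer: below the line — 3×R1,400, 3×R2,150; poverty gap index (FGT₁) = 0.05388.
Reduction = 0.07143 − 0.05388 = 0.018.

0.018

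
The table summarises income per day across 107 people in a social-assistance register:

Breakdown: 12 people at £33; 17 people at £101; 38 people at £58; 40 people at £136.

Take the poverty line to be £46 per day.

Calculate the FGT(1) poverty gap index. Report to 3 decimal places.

Poor units: 12×£33 (q = 12 of N = 107).
Gap ratios (z−y)/z: (46−33)/46 = 0.2826 (×12).
Sum of shortfalls = 3.391304; P₁ averages over all N: 3.391304 / 107 = 0.032.

0.032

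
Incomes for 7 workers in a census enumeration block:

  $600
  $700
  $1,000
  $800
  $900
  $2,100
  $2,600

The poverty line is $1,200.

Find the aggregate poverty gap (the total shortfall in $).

$2,000

Below z: $600, $700, $800, $900, $1,000 (q = 5 of N = 7).
Individual gaps: 1200−600 = 600; 1200−700 = 500; 1200−800 = 400; 1200−900 = 300; 1200−1000 = 200.
Aggregate gap = $2,000.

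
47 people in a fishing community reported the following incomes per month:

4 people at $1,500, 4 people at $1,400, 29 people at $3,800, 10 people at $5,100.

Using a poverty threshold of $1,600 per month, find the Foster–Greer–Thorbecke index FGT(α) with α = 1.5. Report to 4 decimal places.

0.0051

Poor units: 4×$1,400, 4×$1,500 (q = 8 of N = 47).
Gap ratios (z−y)/z: (1600−1400)/1600 = 0.1250 (×4); (1600−1500)/1600 = 0.0625 (×4).
Raised to α = 1.5: 0.04419 (×4); 0.01562 (×4).
Sum = 0.239277; FGT(1.5) = 0.239277 / 47 = 0.0051.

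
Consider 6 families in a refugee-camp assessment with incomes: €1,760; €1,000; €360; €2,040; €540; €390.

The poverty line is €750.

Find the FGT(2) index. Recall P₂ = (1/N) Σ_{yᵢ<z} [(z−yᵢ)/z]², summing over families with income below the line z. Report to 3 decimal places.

0.097

Below z: €360, €390, €540 (q = 3 of N = 6).
Gap ratios (z−y)/z: (750−360)/750 = 0.5200; (750−390)/750 = 0.4800; (750−540)/750 = 0.2800.
Squared: 0.2704; 0.2304; 0.0784.
Sum = 0.579200; P₂ = 0.579200 / 6 = 0.097.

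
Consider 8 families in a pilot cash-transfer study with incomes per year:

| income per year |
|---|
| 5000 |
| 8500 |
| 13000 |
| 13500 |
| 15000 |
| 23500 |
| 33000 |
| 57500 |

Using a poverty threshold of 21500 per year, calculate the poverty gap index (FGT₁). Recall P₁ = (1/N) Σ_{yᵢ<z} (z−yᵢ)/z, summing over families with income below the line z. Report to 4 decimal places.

Incomes under z: 5000, 8500, 13000, 13500, 15000 (q = 5 of N = 8).
Gap ratios (z−y)/z: (21500−5000)/21500 = 0.7674; (21500−8500)/21500 = 0.6047; (21500−13000)/21500 = 0.3953; (21500−13500)/21500 = 0.3721; (21500−15000)/21500 = 0.3023.
Σ = 2.441860. Dividing by the full population N = 8 gives P₁ = 0.3052.

0.3052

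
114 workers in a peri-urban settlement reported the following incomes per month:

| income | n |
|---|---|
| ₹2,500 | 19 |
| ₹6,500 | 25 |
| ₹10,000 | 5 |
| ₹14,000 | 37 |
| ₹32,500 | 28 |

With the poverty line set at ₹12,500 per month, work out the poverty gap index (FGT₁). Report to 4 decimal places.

Below z: 19×₹2,500, 25×₹6,500, 5×₹10,000 (q = 49 of N = 114).
Normalized shortfalls: (12500−2500)/12500 = 0.8000 (×19); (12500−6500)/12500 = 0.4800 (×25); (12500−10000)/12500 = 0.2000 (×5).
Sum of shortfalls = 28.200000; P₁ averages over all N: 28.200000 / 114 = 0.2474.

0.2474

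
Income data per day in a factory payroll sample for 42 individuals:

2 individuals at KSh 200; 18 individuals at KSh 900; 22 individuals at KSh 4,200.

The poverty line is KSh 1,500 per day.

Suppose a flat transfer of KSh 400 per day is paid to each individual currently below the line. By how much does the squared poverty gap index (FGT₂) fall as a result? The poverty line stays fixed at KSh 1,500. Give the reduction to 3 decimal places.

Before: below the line — 2×KSh 200, 18×KSh 900; squared poverty gap index (FGT₂) = 0.10434.
After the KSh 400 transfer: below the line — 2×KSh 600, 18×KSh 1,300; squared poverty gap index (FGT₂) = 0.02476.
Reduction = 0.10434 − 0.02476 = 0.080.

0.080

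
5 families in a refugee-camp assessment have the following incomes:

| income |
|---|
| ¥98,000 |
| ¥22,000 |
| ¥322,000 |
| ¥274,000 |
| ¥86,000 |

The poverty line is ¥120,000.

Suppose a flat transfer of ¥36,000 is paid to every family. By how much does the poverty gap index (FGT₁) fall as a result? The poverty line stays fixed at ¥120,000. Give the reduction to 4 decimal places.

Before: below the line — ¥22,000, ¥86,000, ¥98,000; poverty gap index (FGT₁) = 0.256667.
After the ¥36,000 transfer: below the line — ¥58,000; poverty gap index (FGT₁) = 0.103333.
Reduction = 0.256667 − 0.103333 = 0.1533.

0.1533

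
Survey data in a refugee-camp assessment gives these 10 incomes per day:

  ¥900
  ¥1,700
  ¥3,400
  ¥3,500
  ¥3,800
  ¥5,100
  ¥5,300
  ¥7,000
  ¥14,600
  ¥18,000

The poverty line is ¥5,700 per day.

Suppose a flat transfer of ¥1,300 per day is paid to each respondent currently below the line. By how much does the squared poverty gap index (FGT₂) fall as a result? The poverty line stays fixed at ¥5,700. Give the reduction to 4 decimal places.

Before: below the line — ¥900, ¥1,700, ¥3,400, ¥3,500, ¥3,800, ¥5,100, ¥5,300; squared poverty gap index (FGT₂) = 0.164050.
After the ¥1,300 transfer: below the line — ¥2,200, ¥3,000, ¥4,700, ¥4,800, ¥5,100; squared poverty gap index (FGT₂) = 0.066821.
Reduction = 0.164050 − 0.066821 = 0.0972.

0.0972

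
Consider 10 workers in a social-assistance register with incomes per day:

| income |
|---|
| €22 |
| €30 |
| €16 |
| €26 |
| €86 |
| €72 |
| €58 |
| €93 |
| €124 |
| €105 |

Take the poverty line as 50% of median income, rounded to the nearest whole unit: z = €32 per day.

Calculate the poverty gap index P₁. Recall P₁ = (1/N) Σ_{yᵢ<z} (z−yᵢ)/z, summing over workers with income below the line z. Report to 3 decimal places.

Below z: €16, €22, €26, €30 (q = 4 of N = 10).
Relative gaps: (32−16)/32 = 0.5000; (32−22)/32 = 0.3125; (32−26)/32 = 0.1875; (32−30)/32 = 0.0625.
Sum of shortfalls = 1.062500; P₁ averages over all N: 1.062500 / 10 = 0.106.

0.106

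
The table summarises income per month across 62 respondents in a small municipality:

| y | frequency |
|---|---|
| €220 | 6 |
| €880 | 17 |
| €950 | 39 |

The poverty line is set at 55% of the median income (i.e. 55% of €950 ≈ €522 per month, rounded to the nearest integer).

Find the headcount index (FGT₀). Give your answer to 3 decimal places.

6 of the 62 respondents have income below €522.
H = 6/62 = 0.097.

0.097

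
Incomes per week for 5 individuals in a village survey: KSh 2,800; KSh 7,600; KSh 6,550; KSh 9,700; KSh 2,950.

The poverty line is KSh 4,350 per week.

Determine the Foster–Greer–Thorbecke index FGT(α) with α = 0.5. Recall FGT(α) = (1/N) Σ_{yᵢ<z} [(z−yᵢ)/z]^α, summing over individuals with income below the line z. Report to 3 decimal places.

0.233

Poor units: KSh 2,800, KSh 2,950 (q = 2 of N = 5).
Normalized shortfalls: (4350−2800)/4350 = 0.3563; (4350−2950)/4350 = 0.3218.
Raised to α = 0.5: 0.59693; 0.56731.
Sum = 1.164236; FGT(0.5) = 1.164236 / 5 = 0.233.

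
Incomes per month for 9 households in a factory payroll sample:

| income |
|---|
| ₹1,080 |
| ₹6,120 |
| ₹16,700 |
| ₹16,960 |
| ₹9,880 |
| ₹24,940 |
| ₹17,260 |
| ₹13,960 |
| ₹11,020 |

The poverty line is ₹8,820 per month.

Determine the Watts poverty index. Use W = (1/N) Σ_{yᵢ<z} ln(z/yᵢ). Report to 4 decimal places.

0.2739

Below the line: ₹1,080, ₹6,120 (q = 2 of N = 9).
ln(z/y) terms: ln(8820/1080) = 2.1001; ln(8820/6120) = 0.3655.
W = 2.465521 / 9 = 0.2739.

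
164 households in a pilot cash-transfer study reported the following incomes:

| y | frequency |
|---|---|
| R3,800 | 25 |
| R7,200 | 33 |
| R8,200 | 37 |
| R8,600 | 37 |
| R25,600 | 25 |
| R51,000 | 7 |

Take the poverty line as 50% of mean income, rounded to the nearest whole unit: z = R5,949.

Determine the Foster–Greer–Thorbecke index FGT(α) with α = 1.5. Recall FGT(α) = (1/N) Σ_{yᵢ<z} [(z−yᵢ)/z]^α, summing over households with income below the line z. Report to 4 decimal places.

0.0331

Below the line: 25×R3,800 (q = 25 of N = 164).
Shortfall ratios: (5949−3800)/5949 = 0.3612 (×25).
Raised to α = 1.5: 0.21711 (×25).
Sum = 5.427861; FGT(1.5) = 5.427861 / 164 = 0.0331.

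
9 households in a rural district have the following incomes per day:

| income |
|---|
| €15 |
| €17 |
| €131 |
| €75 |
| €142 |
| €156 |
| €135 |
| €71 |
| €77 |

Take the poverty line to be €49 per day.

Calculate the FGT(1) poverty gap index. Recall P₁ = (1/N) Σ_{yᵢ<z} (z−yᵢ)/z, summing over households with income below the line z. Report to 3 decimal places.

Poor units: €15, €17 (q = 2 of N = 9).
Shortfall ratios: (49−15)/49 = 0.6939; (49−17)/49 = 0.6531.
Σ = 1.346939. Dividing by the full population N = 9 gives P₁ = 0.150.

0.150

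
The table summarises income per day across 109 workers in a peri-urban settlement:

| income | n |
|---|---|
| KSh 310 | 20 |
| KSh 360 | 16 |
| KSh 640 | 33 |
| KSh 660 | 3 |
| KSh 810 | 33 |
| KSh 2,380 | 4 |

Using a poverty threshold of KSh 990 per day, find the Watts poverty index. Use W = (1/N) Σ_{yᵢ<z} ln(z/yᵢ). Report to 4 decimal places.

0.5655

Below the line: 20×KSh 310, 16×KSh 360, 33×KSh 640, 3×KSh 660, 33×KSh 810 (q = 105 of N = 109).
Log shortfalls: ln(990/310) = 1.1611 (×20); ln(990/360) = 1.0116 (×16); ln(990/640) = 0.4362 (×33); ln(990/660) = 0.4055 (×3); ln(990/810) = 0.2007 (×33).
W = 61.642609 / 109 = 0.5655.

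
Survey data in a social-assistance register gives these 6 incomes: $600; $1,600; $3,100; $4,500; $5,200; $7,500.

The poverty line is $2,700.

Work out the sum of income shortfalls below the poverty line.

$3,200

Below the line: $600, $1,600 (q = 2 of N = 6).
Individual gaps: 2700−600 = 2100; 2700−1600 = 1100.
Aggregate gap = $3,200.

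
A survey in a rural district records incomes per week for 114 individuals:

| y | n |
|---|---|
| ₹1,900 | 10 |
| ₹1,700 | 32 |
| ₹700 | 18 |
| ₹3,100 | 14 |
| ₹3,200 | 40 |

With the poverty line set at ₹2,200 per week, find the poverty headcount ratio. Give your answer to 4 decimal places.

0.5263

60 of the 114 individuals have income below ₹2,200.
H = 60/114 = 0.5263.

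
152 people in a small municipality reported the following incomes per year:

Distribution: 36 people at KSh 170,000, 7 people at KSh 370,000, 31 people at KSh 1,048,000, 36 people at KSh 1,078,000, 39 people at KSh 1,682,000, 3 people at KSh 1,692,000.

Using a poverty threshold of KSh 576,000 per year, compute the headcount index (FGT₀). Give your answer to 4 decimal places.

0.2829

43 of the 152 people have income below KSh 576,000.
H = 43/152 = 0.2829.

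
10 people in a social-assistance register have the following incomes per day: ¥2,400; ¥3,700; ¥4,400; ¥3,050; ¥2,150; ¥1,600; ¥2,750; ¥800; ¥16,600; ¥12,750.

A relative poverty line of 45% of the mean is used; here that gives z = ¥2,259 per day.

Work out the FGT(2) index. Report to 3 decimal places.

Incomes under z: ¥800, ¥1,600, ¥2,150 (q = 3 of N = 10).
Normalized shortfalls: (2259−800)/2259 = 0.6459; (2259−1600)/2259 = 0.2917; (2259−2150)/2259 = 0.0483.
Squared: 0.4171; 0.0851; 0.0023.
Sum = 0.504566; P₂ = 0.504566 / 10 = 0.050.

0.050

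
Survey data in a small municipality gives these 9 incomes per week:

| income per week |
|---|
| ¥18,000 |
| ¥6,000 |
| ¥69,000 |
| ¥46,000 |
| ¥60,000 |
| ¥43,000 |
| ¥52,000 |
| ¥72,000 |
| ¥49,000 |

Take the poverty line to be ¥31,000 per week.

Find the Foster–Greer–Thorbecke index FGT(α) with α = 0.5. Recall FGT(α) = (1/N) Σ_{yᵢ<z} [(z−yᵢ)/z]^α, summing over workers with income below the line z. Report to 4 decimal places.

Incomes under z: ¥6,000, ¥18,000 (q = 2 of N = 9).
Shortfall ratios: (31000−6000)/31000 = 0.8065; (31000−18000)/31000 = 0.4194.
Raised to α = 0.5: 0.89803; 0.64758.
Sum = 1.545603; FGT(0.5) = 1.545603 / 9 = 0.1717.

0.1717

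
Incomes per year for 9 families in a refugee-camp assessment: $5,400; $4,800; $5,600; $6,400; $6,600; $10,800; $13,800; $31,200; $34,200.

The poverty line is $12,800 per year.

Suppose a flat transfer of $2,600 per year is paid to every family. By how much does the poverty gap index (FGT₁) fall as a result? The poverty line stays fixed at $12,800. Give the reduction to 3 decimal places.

0.130

Before: below the line — $4,800, $5,400, $5,600, $6,400, $6,600, $10,800; poverty gap index (FGT₁) = 0.32292.
After the $2,600 transfer: below the line — $7,400, $8,000, $8,200, $9,000, $9,200; poverty gap index (FGT₁) = 0.19271.
Reduction = 0.32292 − 0.19271 = 0.130.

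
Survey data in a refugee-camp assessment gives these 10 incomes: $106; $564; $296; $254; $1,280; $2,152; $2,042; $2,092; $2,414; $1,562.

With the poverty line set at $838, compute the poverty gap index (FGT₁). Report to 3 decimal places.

0.254

Below z: $106, $254, $296, $564 (q = 4 of N = 10).
Normalized shortfalls: (838−106)/838 = 0.8735; (838−254)/838 = 0.6969; (838−296)/838 = 0.6468; (838−564)/838 = 0.3270.
Sum of shortfalls = 2.544153; P₁ averages over all N: 2.544153 / 10 = 0.254.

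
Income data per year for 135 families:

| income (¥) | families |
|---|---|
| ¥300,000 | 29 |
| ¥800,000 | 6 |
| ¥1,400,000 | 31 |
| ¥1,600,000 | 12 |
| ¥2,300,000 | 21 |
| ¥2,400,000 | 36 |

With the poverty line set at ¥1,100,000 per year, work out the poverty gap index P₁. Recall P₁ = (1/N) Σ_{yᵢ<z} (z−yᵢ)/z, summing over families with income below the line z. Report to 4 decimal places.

Incomes under z: 29×¥300,000, 6×¥800,000 (q = 35 of N = 135).
Relative gaps: (1100000−300000)/1100000 = 0.7273 (×29); (1100000−800000)/1100000 = 0.2727 (×6).
Sum of shortfalls = 22.727273; P₁ averages over all N: 22.727273 / 135 = 0.1684.

0.1684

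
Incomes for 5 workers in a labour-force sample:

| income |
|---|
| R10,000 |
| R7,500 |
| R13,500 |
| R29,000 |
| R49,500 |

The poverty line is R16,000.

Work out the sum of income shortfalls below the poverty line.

R17,000

Incomes under z: R7,500, R10,000, R13,500 (q = 3 of N = 5).
Individual gaps: 16000−7500 = 8500; 16000−10000 = 6000; 16000−13500 = 2500.
Aggregate gap = R17,000.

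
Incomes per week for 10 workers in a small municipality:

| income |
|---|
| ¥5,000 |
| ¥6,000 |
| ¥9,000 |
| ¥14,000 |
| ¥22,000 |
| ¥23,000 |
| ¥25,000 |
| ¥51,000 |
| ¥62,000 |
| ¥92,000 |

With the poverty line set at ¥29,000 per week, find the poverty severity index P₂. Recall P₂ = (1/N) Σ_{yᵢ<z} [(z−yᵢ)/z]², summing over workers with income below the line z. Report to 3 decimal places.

0.218

Below z: ¥5,000, ¥6,000, ¥9,000, ¥14,000, ¥22,000, ¥23,000, ¥25,000 (q = 7 of N = 10).
Relative gaps: (29000−5000)/29000 = 0.8276; (29000−6000)/29000 = 0.7931; (29000−9000)/29000 = 0.6897; (29000−14000)/29000 = 0.5172; (29000−22000)/29000 = 0.2414; (29000−23000)/29000 = 0.2069; (29000−25000)/29000 = 0.1379.
Squared: 0.6849; 0.6290; 0.4756; 0.2675; 0.0583; 0.0428; 0.0190.
Sum = 2.177170; P₂ = 2.177170 / 10 = 0.218.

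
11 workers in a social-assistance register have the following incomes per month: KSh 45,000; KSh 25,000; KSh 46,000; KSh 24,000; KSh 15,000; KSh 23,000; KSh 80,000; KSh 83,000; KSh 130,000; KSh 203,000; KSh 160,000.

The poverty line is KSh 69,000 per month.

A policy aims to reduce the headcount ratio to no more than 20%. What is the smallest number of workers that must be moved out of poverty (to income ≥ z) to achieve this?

Currently q = 6 of N = 11 are below the line (H = 0.545).
A headcount ratio of at most 20% allows at most ⌊0.20 × 11⌋ = 2 poor workers.
So at least 6 − 2 = 4 must be lifted.

4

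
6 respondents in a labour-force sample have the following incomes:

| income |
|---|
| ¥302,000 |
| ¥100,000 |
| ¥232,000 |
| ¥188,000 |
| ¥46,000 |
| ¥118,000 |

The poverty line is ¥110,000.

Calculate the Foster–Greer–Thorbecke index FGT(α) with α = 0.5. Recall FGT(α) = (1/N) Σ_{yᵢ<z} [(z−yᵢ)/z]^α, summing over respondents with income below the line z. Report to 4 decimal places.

0.1774

Incomes under z: ¥46,000, ¥100,000 (q = 2 of N = 6).
Shortfall ratios: (110000−46000)/110000 = 0.5818; (110000−100000)/110000 = 0.0909.
Raised to α = 0.5: 0.76277; 0.30151.
Sum = 1.064281; FGT(0.5) = 1.064281 / 6 = 0.1774.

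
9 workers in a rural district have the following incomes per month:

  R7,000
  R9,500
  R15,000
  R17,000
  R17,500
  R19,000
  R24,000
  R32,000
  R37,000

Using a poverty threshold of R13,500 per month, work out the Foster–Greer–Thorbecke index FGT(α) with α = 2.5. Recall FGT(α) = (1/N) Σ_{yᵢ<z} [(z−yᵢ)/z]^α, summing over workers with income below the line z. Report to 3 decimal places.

Below z: R7,000, R9,500 (q = 2 of N = 9).
Gap ratios (z−y)/z: (13500−7000)/13500 = 0.4815; (13500−9500)/13500 = 0.2963.
Raised to α = 2.5: 0.16086; 0.04779.
Sum = 0.208648; FGT(2.5) = 0.208648 / 9 = 0.023.

0.023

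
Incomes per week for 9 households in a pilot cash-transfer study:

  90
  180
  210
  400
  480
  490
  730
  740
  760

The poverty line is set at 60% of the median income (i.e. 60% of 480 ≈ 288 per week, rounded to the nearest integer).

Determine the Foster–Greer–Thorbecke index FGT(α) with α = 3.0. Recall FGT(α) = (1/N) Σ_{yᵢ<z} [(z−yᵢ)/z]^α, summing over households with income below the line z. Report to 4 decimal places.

0.0442

Incomes under z: 90, 180, 210 (q = 3 of N = 9).
Gap ratios (z−y)/z: (288−90)/288 = 0.6875; (288−180)/288 = 0.3750; (288−210)/288 = 0.2708.
Raised to α = 3.0: 0.32495; 0.05273; 0.01987.
Sum = 0.397551; FGT(3.0) = 0.397551 / 9 = 0.0442.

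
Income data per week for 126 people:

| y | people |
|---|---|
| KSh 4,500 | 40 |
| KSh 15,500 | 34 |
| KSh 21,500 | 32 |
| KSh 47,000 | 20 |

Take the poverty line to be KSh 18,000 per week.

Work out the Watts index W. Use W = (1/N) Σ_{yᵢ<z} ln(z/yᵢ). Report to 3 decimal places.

Incomes under z: 40×KSh 4,500, 34×KSh 15,500 (q = 74 of N = 126).
ln(z/y) terms: ln(18000/4500) = 1.3863 (×40); ln(18000/15500) = 0.1495 (×34).
W = 60.535853 / 126 = 0.480.

0.480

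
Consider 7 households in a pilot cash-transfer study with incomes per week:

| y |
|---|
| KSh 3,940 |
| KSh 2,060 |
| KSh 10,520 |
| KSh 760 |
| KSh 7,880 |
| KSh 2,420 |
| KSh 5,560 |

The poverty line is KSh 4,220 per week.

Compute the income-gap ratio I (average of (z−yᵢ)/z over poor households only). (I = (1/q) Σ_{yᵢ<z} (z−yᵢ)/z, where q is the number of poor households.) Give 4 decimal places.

Incomes under z: KSh 760, KSh 2,060, KSh 2,420, KSh 3,940 (q = 4 of N = 7).
Relative gaps: 0.8199, 0.5118, 0.4265, 0.0664; sum = 1.824645.
The income-gap ratio divides by q (the poor only): 1.824645 / 4 = 0.4562.

0.4562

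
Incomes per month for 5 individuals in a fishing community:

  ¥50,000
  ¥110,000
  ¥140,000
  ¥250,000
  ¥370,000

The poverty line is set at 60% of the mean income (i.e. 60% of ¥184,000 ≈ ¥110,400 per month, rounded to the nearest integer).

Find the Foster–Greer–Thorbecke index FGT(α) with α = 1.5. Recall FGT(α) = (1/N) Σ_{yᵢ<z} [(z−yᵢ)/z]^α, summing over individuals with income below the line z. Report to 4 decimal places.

Poor units: ¥50,000, ¥110,000 (q = 2 of N = 5).
Gap ratios (z−y)/z: (110400−50000)/110400 = 0.5471; (110400−110000)/110400 = 0.0036.
Raised to α = 1.5: 0.40467; 0.00022.
Sum = 0.404889; FGT(1.5) = 0.404889 / 5 = 0.0810.

0.0810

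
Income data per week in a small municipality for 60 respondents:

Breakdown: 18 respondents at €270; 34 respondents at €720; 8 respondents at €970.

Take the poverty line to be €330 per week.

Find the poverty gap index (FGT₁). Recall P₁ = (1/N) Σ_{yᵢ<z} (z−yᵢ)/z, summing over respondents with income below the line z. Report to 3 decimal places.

Poor units: 18×€270 (q = 18 of N = 60).
Shortfall ratios: (330−270)/330 = 0.1818 (×18).
Sum of shortfalls = 3.272727; P₁ averages over all N: 3.272727 / 60 = 0.055.

0.055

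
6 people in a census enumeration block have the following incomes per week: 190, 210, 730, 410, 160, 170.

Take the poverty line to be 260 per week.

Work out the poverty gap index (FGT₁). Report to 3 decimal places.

Below z: 160, 170, 190, 210 (q = 4 of N = 6).
Shortfall ratios: (260−160)/260 = 0.3846; (260−170)/260 = 0.3462; (260−190)/260 = 0.2692; (260−210)/260 = 0.1923.
Sum of shortfalls = 1.192308; P₁ averages over all N: 1.192308 / 6 = 0.199.

0.199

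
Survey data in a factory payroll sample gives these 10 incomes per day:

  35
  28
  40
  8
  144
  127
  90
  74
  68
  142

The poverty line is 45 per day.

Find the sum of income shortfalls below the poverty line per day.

Poor units: 8, 28, 35, 40 (q = 4 of N = 10).
Individual gaps: 45−8 = 37; 45−28 = 17; 45−35 = 10; 45−40 = 5.
Aggregate gap = 69.

69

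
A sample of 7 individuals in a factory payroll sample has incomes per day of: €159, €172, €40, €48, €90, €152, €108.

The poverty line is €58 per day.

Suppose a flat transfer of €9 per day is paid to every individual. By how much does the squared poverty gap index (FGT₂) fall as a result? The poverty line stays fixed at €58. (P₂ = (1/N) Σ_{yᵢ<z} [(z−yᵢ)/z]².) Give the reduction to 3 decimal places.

0.015

Before: below the line — €40, €48; squared poverty gap index (FGT₂) = 0.01801.
After the €9 transfer: below the line — €49, €57; squared poverty gap index (FGT₂) = 0.00348.
Reduction = 0.01801 − 0.00348 = 0.015.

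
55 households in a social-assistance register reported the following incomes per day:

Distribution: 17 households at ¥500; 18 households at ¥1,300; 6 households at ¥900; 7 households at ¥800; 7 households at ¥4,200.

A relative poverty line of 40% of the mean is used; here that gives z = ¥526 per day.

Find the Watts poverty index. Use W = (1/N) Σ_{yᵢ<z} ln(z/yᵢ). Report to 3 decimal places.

Poor units: 17×¥500 (q = 17 of N = 55).
Log shortfalls: ln(526/500) = 0.0507 (×17).
W = 0.861783 / 55 = 0.016.

0.016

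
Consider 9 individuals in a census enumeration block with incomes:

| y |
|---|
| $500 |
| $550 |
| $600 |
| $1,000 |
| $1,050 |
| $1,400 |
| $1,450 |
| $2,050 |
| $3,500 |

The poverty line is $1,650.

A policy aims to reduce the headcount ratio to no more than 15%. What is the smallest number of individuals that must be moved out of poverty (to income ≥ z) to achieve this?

6

Currently q = 7 of N = 9 are below the line (H = 0.778).
A headcount ratio of at most 15% allows at most ⌊0.15 × 9⌋ = 1 poor individuals.
So at least 7 − 1 = 6 must be lifted.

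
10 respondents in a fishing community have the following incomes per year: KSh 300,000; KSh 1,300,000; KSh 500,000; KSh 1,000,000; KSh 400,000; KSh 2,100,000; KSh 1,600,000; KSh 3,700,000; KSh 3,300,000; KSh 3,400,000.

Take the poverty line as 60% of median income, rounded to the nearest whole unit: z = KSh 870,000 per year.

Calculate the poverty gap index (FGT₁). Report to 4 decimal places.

0.1621

Poor units: KSh 300,000, KSh 400,000, KSh 500,000 (q = 3 of N = 10).
Relative gaps: (870000−300000)/870000 = 0.6552; (870000−400000)/870000 = 0.5402; (870000−500000)/870000 = 0.4253.
Sum of shortfalls = 1.620690; P₁ averages over all N: 1.620690 / 10 = 0.1621.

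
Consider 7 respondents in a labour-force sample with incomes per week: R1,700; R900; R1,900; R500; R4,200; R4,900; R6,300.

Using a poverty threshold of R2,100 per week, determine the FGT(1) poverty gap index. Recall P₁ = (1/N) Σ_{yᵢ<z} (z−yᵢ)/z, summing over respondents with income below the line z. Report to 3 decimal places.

Below the line: R500, R900, R1,700, R1,900 (q = 4 of N = 7).
Relative gaps: (2100−500)/2100 = 0.7619; (2100−900)/2100 = 0.5714; (2100−1700)/2100 = 0.1905; (2100−1900)/2100 = 0.0952.
Sum of shortfalls = 1.619048; P₁ averages over all N: 1.619048 / 7 = 0.231.

0.231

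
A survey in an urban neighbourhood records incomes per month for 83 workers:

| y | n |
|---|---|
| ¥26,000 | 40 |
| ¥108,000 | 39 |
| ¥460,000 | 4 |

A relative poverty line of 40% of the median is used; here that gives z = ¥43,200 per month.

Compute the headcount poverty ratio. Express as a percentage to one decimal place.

48.2%

40 of the 83 workers have income below ¥43,200.
H = 40/83 = 48.2%.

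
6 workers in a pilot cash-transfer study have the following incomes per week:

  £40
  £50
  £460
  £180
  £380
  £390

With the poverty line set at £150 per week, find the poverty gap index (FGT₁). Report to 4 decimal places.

0.2333

Below the line: £40, £50 (q = 2 of N = 6).
Normalized shortfalls: (150−40)/150 = 0.7333; (150−50)/150 = 0.6667.
Σ = 1.400000. Dividing by the full population N = 6 gives P₁ = 0.2333.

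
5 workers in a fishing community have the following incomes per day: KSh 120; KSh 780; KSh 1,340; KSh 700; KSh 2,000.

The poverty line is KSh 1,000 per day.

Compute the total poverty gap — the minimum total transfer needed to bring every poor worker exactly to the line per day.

Incomes under z: KSh 120, KSh 700, KSh 780 (q = 3 of N = 5).
Individual gaps: 1000−120 = 880; 1000−700 = 300; 1000−780 = 220.
Aggregate gap = KSh 1,400.

KSh 1,400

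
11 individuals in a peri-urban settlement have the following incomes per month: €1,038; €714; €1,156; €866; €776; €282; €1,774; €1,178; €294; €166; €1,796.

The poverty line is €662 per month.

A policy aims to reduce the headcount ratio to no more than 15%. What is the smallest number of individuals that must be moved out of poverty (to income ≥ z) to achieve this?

Currently q = 3 of N = 11 are below the line (H = 0.273).
A headcount ratio of at most 15% allows at most ⌊0.15 × 11⌋ = 1 poor individuals.
So at least 3 − 1 = 2 must be lifted.

2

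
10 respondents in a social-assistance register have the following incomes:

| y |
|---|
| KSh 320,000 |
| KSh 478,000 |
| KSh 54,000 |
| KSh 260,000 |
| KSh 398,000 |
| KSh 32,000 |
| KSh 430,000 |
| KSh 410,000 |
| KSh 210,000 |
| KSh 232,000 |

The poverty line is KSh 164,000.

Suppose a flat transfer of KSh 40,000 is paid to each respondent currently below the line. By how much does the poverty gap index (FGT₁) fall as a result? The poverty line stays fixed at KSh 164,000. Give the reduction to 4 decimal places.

0.0488

Before: below the line — KSh 32,000, KSh 54,000; poverty gap index (FGT₁) = 0.147561.
After the KSh 40,000 transfer: below the line — KSh 72,000, KSh 94,000; poverty gap index (FGT₁) = 0.098780.
Reduction = 0.147561 − 0.098780 = 0.0488.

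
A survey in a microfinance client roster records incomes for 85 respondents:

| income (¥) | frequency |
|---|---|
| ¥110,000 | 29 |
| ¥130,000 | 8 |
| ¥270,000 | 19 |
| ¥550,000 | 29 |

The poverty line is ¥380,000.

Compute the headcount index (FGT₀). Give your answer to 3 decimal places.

0.659

56 of the 85 respondents have income below ¥380,000.
H = 56/85 = 0.659.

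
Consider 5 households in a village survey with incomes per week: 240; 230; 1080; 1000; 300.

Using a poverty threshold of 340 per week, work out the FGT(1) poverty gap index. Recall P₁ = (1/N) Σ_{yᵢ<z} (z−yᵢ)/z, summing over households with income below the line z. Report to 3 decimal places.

Below z: 230, 240, 300 (q = 3 of N = 5).
Relative gaps: (340−230)/340 = 0.3235; (340−240)/340 = 0.2941; (340−300)/340 = 0.1176.
Σ = 0.735294. Dividing by the full population N = 5 gives P₁ = 0.147.

0.147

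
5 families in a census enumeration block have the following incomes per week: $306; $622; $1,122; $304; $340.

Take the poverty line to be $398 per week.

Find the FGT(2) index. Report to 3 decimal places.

0.026

Incomes under z: $304, $306, $340 (q = 3 of N = 5).
Gap ratios (z−y)/z: (398−304)/398 = 0.2362; (398−306)/398 = 0.2312; (398−340)/398 = 0.1457.
Squared: 0.0558; 0.0534; 0.0212.
Sum = 0.130451; P₂ = 0.130451 / 5 = 0.026.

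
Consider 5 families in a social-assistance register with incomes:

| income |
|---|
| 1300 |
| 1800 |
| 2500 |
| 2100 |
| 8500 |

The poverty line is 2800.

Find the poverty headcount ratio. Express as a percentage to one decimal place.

80.0%

4 of the 5 families have income below 2800.
H = 4/5 = 80.0%.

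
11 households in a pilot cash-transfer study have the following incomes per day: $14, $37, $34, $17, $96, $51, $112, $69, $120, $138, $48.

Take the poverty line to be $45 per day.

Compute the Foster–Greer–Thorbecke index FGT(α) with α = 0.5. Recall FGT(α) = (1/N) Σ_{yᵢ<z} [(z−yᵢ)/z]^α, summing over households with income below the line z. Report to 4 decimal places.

Below z: $14, $17, $34, $37 (q = 4 of N = 11).
Gap ratios (z−y)/z: (45−14)/45 = 0.6889; (45−17)/45 = 0.6222; (45−34)/45 = 0.2444; (45−37)/45 = 0.1778.
Raised to α = 0.5: 0.82999; 0.78881; 0.49441; 0.42164.
Sum = 2.534854; FGT(0.5) = 2.534854 / 11 = 0.2304.

0.2304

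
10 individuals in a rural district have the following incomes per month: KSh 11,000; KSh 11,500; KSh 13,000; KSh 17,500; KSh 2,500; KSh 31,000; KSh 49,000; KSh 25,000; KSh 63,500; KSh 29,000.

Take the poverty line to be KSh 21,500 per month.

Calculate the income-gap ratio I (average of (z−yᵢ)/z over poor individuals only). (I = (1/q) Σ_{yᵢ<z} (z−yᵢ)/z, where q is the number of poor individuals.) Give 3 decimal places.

Incomes under z: KSh 2,500, KSh 11,000, KSh 11,500, KSh 13,000, KSh 17,500 (q = 5 of N = 10).
Shortfall ratios (z−y)/z: 0.8837, 0.4884, 0.4651, 0.3953, 0.1860; sum = 2.418605.
The income-gap ratio divides by q (the poor only): 2.418605 / 5 = 0.484.

0.484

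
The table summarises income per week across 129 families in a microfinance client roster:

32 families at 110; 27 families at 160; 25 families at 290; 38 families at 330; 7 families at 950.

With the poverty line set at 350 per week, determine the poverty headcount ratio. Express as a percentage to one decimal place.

94.6%

122 of the 129 families have income below 350.
H = 122/129 = 94.6%.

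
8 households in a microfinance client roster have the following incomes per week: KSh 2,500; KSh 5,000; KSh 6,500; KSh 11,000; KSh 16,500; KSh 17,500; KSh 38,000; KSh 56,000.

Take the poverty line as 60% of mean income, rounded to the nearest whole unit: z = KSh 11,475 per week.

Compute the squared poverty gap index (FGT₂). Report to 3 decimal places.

Incomes under z: KSh 2,500, KSh 5,000, KSh 6,500, KSh 11,000 (q = 4 of N = 8).
Shortfall ratios: (11475−2500)/11475 = 0.7821; (11475−5000)/11475 = 0.5643; (11475−6500)/11475 = 0.4336; (11475−11000)/11475 = 0.0414.
Squared: 0.6117; 0.3184; 0.1880; 0.0017.
Sum = 1.119816; P₂ = 1.119816 / 8 = 0.140.

0.140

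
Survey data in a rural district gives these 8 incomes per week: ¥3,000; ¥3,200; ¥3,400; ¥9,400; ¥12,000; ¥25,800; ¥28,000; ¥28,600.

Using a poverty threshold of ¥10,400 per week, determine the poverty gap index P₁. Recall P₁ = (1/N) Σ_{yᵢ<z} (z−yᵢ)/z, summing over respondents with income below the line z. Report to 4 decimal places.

0.2716

Incomes under z: ¥3,000, ¥3,200, ¥3,400, ¥9,400 (q = 4 of N = 8).
Relative gaps: (10400−3000)/10400 = 0.7115; (10400−3200)/10400 = 0.6923; (10400−3400)/10400 = 0.6731; (10400−9400)/10400 = 0.0962.
Σ = 2.173077. Dividing by the full population N = 8 gives P₁ = 0.2716.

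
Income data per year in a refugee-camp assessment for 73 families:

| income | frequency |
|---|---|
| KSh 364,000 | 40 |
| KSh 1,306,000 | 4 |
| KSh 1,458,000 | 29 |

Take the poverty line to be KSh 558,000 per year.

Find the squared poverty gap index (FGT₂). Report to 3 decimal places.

Poor units: 40×KSh 364,000 (q = 40 of N = 73).
Normalized shortfalls: (558000−364000)/558000 = 0.3477 (×40).
Squared: 0.1209 (×40).
Sum = 4.834984; P₂ = 4.834984 / 73 = 0.066.

0.066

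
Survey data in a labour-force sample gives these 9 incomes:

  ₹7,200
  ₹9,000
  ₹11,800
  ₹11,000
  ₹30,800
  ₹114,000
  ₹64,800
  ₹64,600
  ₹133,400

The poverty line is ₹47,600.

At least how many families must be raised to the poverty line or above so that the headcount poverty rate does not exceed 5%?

5

Currently q = 5 of N = 9 are below the line (H = 0.556).
A headcount ratio of at most 5% allows at most ⌊0.05 × 9⌋ = 0 poor families.
So at least 5 − 0 = 5 must be lifted.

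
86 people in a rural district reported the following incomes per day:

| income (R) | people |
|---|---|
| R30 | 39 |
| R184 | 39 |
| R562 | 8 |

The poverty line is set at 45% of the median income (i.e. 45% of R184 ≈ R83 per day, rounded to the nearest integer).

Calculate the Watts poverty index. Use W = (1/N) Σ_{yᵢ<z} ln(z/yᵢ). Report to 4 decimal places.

0.4615

Below the line: 39×R30 (q = 39 of N = 86).
ln(z/y) terms: ln(83/30) = 1.0176 (×39).
W = 39.688086 / 86 = 0.4615.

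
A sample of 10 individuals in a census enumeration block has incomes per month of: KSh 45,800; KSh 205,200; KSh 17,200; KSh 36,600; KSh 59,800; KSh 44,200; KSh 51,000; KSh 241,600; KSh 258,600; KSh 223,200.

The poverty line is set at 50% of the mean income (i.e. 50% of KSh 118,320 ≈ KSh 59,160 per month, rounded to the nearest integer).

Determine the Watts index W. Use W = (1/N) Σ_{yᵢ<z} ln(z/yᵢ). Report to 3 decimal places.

0.241

Incomes under z: KSh 17,200, KSh 36,600, KSh 44,200, KSh 45,800, KSh 51,000 (q = 5 of N = 10).
Log shortfalls: ln(59160/17200) = 1.2353; ln(59160/36600) = 0.4802; ln(59160/44200) = 0.2915; ln(59160/45800) = 0.2560; ln(59160/51000) = 0.1484.
W = 2.411436 / 10 = 0.241.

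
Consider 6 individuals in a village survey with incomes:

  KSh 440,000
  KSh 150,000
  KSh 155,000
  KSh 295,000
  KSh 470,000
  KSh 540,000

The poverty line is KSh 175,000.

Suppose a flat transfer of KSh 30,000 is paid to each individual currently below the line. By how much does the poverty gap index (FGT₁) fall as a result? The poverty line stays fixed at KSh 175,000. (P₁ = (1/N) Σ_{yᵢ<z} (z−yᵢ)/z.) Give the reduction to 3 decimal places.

0.043

Before: below the line — KSh 150,000, KSh 155,000; poverty gap index (FGT₁) = 0.04286.
After the KSh 30,000 transfer: below the line — none; poverty gap index (FGT₁) = 0.00000.
Reduction = 0.04286 − 0.00000 = 0.043.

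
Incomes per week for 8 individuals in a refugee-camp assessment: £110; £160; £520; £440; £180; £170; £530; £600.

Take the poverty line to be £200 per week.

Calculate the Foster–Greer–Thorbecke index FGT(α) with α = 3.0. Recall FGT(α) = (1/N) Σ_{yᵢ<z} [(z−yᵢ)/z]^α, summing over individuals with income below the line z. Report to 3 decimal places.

0.013

Incomes under z: £110, £160, £170, £180 (q = 4 of N = 8).
Relative gaps: (200−110)/200 = 0.4500; (200−160)/200 = 0.2000; (200−170)/200 = 0.1500; (200−180)/200 = 0.1000.
Raised to α = 3.0: 0.09113; 0.00800; 0.00337; 0.00100.
Sum = 0.103500; FGT(3.0) = 0.103500 / 8 = 0.013.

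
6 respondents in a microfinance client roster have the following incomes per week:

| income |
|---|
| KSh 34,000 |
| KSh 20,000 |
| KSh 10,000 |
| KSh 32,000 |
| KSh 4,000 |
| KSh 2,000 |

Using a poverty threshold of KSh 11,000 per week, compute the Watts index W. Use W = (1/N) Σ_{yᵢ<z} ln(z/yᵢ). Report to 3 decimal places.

0.469

Below the line: KSh 2,000, KSh 4,000, KSh 10,000 (q = 3 of N = 6).
ln(z/y) terms: ln(11000/2000) = 1.7047; ln(11000/4000) = 1.0116; ln(11000/10000) = 0.0953.
W = 2.811659 / 6 = 0.469.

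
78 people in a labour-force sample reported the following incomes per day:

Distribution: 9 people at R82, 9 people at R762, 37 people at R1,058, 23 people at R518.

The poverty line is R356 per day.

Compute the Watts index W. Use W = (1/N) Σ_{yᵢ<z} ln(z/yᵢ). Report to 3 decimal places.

0.169

Incomes under z: 9×R82 (q = 9 of N = 78).
Log gaps: ln(356/82) = 1.4682 (×9).
W = 13.213903 / 78 = 0.169.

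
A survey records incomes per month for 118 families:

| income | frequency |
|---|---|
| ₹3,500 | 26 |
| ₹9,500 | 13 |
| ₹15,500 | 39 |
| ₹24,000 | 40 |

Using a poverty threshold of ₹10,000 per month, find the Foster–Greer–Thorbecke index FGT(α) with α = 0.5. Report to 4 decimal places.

Incomes under z: 26×₹3,500, 13×₹9,500 (q = 39 of N = 118).
Normalized shortfalls: (10000−3500)/10000 = 0.6500 (×26); (10000−9500)/10000 = 0.0500 (×13).
Raised to α = 0.5: 0.80623 (×26); 0.22361 (×13).
Sum = 23.868759; FGT(0.5) = 23.868759 / 118 = 0.2023.

0.2023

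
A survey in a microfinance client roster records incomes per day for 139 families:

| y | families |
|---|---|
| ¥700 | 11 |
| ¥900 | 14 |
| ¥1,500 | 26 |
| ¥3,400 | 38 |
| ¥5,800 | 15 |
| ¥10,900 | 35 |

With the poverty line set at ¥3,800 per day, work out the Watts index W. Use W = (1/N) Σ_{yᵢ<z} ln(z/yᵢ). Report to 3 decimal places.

0.483

Below the line: 11×¥700, 14×¥900, 26×¥1,500, 38×¥3,400 (q = 89 of N = 139).
Log shortfalls: ln(3800/700) = 1.6917 (×11); ln(3800/900) = 1.4404 (×14); ln(3800/1500) = 0.9295 (×26); ln(3800/3400) = 0.1112 (×38).
W = 67.168007 / 139 = 0.483.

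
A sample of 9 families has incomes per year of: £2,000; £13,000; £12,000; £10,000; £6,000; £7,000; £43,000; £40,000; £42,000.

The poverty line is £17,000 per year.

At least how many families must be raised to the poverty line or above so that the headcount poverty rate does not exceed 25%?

Currently q = 6 of N = 9 are below the line (H = 0.667).
A headcount ratio of at most 25% allows at most ⌊0.25 × 9⌋ = 2 poor families.
So at least 6 − 2 = 4 must be lifted.

4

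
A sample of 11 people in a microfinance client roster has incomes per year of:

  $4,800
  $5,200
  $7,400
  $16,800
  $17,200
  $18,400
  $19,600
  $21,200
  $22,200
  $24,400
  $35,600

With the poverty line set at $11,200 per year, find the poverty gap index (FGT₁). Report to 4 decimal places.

Below the line: $4,800, $5,200, $7,400 (q = 3 of N = 11).
Gap ratios (z−y)/z: (11200−4800)/11200 = 0.5714; (11200−5200)/11200 = 0.5357; (11200−7400)/11200 = 0.3393.
Σ = 1.446429. Dividing by the full population N = 11 gives P₁ = 0.1315.

0.1315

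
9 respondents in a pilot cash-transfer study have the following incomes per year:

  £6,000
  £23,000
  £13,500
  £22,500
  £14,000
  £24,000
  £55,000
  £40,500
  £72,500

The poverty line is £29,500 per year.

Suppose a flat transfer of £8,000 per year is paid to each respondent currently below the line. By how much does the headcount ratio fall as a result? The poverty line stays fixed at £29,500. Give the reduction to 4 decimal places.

Before: below the line — £6,000, £13,500, £14,000, £22,500, £23,000, £24,000; headcount ratio = 0.666667.
After the £8,000 transfer: below the line — £14,000, £21,500, £22,000; headcount ratio = 0.333333.
Reduction = 0.666667 − 0.333333 = 0.3333.

0.3333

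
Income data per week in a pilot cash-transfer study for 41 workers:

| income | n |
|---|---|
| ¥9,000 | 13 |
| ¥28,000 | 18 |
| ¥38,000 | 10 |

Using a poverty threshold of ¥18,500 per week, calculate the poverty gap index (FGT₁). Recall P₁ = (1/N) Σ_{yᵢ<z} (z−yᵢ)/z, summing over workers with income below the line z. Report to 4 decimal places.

Poor units: 13×¥9,000 (q = 13 of N = 41).
Normalized shortfalls: (18500−9000)/18500 = 0.5135 (×13).
Sum of shortfalls = 6.675676; P₁ averages over all N: 6.675676 / 41 = 0.1628.

0.1628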